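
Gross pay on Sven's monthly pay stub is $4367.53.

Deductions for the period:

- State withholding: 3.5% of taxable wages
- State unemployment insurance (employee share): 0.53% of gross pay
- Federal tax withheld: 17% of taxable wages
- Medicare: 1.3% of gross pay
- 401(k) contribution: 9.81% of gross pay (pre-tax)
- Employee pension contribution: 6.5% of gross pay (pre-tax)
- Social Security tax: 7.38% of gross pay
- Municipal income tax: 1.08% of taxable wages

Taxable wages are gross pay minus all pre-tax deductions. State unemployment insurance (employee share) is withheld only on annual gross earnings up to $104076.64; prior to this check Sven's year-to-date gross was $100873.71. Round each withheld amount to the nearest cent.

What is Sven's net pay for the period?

$2470.32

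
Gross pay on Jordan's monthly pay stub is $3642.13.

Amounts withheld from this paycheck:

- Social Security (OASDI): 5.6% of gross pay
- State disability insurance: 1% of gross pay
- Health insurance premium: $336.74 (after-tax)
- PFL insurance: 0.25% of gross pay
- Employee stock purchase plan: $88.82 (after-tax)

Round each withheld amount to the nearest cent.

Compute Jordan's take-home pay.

Social Security (OASDI): $3642.13 × 0.056 = $203.96
PFL insurance: $3642.13 × 0.0025 = $9.11
State disability insurance: $3642.13 × 0.01 = $36.42
Health insurance premium: $336.74
Employee stock purchase plan: $88.82
Total deductions = $203.96 + $9.11 + $36.42 + $336.74 + $88.82 = $675.05
Net pay = $3642.13 − $675.05 = $2967.08

$2967.08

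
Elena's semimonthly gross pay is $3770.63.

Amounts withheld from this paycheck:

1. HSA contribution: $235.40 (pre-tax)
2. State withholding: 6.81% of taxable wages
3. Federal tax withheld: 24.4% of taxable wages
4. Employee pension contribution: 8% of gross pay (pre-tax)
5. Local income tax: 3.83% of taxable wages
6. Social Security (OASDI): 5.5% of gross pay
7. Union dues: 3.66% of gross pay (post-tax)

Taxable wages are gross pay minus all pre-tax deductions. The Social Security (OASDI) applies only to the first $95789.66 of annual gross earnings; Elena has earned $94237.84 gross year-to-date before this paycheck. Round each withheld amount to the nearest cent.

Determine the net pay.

Employee pension contribution: $3770.63 × 0.08 = $301.65
HSA contribution: $235.40
Pre-tax total = $301.65 + $235.40 = $537.05
Taxable wages = $3770.63 − $537.05 = $3233.58
Federal tax withheld: $3233.58 × 0.244 = $788.99
Local income tax: $3233.58 × 0.0383 = $123.85
State withholding: $3233.58 × 0.0681 = $220.21
Social Security (OASDI): only $95789.66 − $94237.84 = $1551.82 of this check is subject → $1551.82 × 0.055 = $85.35
Union dues: $3770.63 × 0.0366 = $138.01
Total deductions = $301.65 + $235.40 + $788.99 + $123.85 + $220.21 + $85.35 + $138.01 = $1893.46
Net pay = $3770.63 − $1893.46 = $1877.17

$1877.17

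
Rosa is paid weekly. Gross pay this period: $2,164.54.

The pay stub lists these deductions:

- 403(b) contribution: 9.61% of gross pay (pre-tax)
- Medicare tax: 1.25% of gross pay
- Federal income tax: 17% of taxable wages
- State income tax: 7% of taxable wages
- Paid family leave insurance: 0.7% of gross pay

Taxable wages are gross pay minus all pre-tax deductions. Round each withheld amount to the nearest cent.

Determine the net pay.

$1,444.75

403(b) contribution: $2,164.54 × 0.0961 = $208.01
Taxable wages = $2,164.54 − $208.01 = $1,956.53
Federal income tax: $1,956.53 × 0.17 = $332.61
State income tax: $1,956.53 × 0.07 = $136.96
Medicare tax: $2,164.54 × 0.0125 = $27.06
Paid family leave insurance: $2,164.54 × 0.007 = $15.15
Total deductions = $208.01 + $332.61 + $136.96 + $27.06 + $15.15 = $719.79
Net pay = $2,164.54 − $719.79 = $1,444.75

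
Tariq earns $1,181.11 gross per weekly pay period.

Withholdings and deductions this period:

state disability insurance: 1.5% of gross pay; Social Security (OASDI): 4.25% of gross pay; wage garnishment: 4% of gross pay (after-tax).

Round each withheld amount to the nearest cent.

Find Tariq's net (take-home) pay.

$1,065.95

Social Security (OASDI): $1,181.11 × 0.0425 = $50.20
State disability insurance: $1,181.11 × 0.015 = $17.72
Wage garnishment: $1,181.11 × 0.04 = $47.24
Total deductions = $50.20 + $17.72 + $47.24 = $115.16
Net pay = $1,181.11 − $115.16 = $1,065.95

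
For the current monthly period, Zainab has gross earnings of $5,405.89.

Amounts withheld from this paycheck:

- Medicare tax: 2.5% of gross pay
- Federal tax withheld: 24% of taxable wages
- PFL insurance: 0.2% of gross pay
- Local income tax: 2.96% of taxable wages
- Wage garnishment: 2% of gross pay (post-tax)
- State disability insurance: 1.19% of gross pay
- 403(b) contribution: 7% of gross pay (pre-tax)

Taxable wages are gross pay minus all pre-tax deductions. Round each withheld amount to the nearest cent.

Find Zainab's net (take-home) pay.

$3,353.66

403(b) contribution: $5,405.89 × 0.07 = $378.41
Taxable wages = $5,405.89 − $378.41 = $5,027.48
Federal tax withheld: $5,027.48 × 0.24 = $1,206.60
Local income tax: $5,027.48 × 0.0296 = $148.81
State disability insurance: $5,405.89 × 0.0119 = $64.33
PFL insurance: $5,405.89 × 0.002 = $10.81
Medicare tax: $5,405.89 × 0.025 = $135.15
Wage garnishment: $5,405.89 × 0.02 = $108.12
Total deductions = $378.41 + $1,206.60 + $148.81 + $64.33 + $10.81 + $135.15 + $108.12 = $2,052.23
Net pay = $5,405.89 − $2,052.23 = $3,353.66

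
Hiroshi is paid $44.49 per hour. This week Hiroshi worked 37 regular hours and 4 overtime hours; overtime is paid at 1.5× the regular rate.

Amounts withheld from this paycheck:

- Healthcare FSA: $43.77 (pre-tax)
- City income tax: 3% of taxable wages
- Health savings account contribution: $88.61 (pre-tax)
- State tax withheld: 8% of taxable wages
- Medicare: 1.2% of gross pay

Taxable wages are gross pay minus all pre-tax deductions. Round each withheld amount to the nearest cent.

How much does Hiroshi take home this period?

$1561.85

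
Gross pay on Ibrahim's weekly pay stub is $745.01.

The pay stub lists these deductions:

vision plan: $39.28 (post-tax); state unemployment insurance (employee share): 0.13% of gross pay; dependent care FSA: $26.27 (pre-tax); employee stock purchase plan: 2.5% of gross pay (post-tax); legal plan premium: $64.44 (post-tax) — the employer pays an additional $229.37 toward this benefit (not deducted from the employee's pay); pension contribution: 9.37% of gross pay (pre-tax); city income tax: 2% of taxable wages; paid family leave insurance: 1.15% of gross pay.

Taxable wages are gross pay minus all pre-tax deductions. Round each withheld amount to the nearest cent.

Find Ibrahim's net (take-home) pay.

Pension contribution: $745.01 × 0.0937 = $69.81
Dependent care FSA: $26.27
Pre-tax total = $69.81 + $26.27 = $96.08
Taxable wages = $745.01 − $96.08 = $648.93
City income tax: $648.93 × 0.02 = $12.98
Paid family leave insurance: $745.01 × 0.0115 = $8.57
State unemployment insurance (employee share): $745.01 × 0.0013 = $0.97
Employee stock purchase plan: $745.01 × 0.025 = $18.63
Legal plan premium: $64.44
Vision plan: $39.28
(Employer's $229.37 toward legal plan premium is not withheld from the employee.)
Total deductions = $69.81 + $26.27 + $12.98 + $8.57 + $0.97 + $18.63 + $64.44 + $39.28 = $240.95
Net pay = $745.01 − $240.95 = $504.06

$504.06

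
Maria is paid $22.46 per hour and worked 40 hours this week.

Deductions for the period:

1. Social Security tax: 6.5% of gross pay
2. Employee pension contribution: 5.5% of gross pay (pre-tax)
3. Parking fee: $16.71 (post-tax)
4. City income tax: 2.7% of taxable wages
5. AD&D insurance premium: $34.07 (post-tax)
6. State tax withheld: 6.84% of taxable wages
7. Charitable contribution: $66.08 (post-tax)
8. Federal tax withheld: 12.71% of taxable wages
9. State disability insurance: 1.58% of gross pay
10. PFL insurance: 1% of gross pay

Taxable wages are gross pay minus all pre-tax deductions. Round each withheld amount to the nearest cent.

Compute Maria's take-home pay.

Gross pay: 40 × $22.46 = $898.40
Employee pension contribution: $898.40 × 0.055 = $49.41
Taxable wages = $898.40 − $49.41 = $848.99
City income tax: $848.99 × 0.027 = $22.92
State tax withheld: $848.99 × 0.0684 = $58.07
Federal tax withheld: $848.99 × 0.1271 = $107.91
PFL insurance: $898.40 × 0.01 = $8.98
State disability insurance: $898.40 × 0.0158 = $14.19
Social Security tax: $898.40 × 0.065 = $58.40
Parking fee: $16.71
AD&D insurance premium: $34.07
Charitable contribution: $66.08
Total deductions = $49.41 + $22.92 + $58.07 + $107.91 + $8.98 + $14.19 + $58.40 + $16.71 + $34.07 + $66.08 = $436.74
Net pay = $898.40 − $436.74 = $461.66

$461.66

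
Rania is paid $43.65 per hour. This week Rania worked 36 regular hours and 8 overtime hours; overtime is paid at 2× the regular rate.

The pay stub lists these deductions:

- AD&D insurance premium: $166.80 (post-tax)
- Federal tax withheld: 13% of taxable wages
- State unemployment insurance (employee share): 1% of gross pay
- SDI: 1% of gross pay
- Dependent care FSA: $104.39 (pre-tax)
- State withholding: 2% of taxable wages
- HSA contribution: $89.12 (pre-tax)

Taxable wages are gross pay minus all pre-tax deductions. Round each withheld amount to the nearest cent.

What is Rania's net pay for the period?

Regular pay: 36 × $43.65 = $1571.40
Overtime pay: 8 × $43.65 × 2 = $698.40
Gross pay = $1571.40 + $698.40 = $2269.80
HSA contribution: $89.12
Dependent care FSA: $104.39
Pre-tax total = $89.12 + $104.39 = $193.51
Taxable wages = $2269.80 − $193.51 = $2076.29
Federal tax withheld: $2076.29 × 0.13 = $269.92
State withholding: $2076.29 × 0.02 = $41.53
SDI: $2269.80 × 0.01 = $22.70
State unemployment insurance (employee share): $2269.80 × 0.01 = $22.70
AD&D insurance premium: $166.80
Total deductions = $89.12 + $104.39 + $269.92 + $41.53 + $22.70 + $22.70 + $166.80 = $717.16
Net pay = $2269.80 − $717.16 = $1552.64

$1552.64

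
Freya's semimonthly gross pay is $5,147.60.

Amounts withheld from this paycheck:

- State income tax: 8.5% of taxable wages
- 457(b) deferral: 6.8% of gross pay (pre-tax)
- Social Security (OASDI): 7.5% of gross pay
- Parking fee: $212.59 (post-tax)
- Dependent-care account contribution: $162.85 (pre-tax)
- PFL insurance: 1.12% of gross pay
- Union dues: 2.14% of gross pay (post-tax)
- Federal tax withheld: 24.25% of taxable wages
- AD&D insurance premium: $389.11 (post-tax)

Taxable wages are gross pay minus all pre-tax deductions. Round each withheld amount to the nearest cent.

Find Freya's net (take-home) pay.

$1,961.26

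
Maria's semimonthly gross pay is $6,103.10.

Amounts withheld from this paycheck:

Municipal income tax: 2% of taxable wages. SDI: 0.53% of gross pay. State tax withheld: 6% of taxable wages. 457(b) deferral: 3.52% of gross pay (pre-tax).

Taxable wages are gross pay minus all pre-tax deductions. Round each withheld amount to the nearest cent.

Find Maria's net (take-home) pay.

457(b) deferral: $6,103.10 × 0.0352 = $214.83
Taxable wages = $6,103.10 − $214.83 = $5,888.27
Municipal income tax: $5,888.27 × 0.02 = $117.77
State tax withheld: $5,888.27 × 0.06 = $353.30
SDI: $6,103.10 × 0.0053 = $32.35
Total deductions = $214.83 + $117.77 + $353.30 + $32.35 = $718.25
Net pay = $6,103.10 − $718.25 = $5,384.85

$5,384.85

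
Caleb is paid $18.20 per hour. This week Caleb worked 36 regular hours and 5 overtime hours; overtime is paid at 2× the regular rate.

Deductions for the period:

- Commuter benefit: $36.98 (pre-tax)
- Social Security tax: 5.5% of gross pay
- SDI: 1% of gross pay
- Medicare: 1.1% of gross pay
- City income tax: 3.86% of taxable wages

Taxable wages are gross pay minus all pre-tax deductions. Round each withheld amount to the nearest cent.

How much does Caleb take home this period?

Regular pay: 36 × $18.20 = $655.20
Overtime pay: 5 × $18.20 × 2 = $182.00
Gross pay = $655.20 + $182.00 = $837.20
Commuter benefit: $36.98
Taxable wages = $837.20 − $36.98 = $800.22
City income tax: $800.22 × 0.0386 = $30.89
Social Security tax: $837.20 × 0.055 = $46.05
Medicare: $837.20 × 0.011 = $9.21
SDI: $837.20 × 0.01 = $8.37
Total deductions = $36.98 + $30.89 + $46.05 + $9.21 + $8.37 = $131.50
Net pay = $837.20 − $131.50 = $705.70

$705.70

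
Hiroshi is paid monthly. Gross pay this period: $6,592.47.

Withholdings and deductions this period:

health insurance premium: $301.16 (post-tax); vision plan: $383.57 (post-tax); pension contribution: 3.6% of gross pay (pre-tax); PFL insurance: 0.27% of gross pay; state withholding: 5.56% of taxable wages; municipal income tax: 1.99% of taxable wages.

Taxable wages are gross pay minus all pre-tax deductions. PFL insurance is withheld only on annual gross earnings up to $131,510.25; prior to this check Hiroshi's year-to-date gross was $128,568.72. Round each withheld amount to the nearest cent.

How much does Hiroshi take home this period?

Pension contribution: $6,592.47 × 0.036 = $237.33
Taxable wages = $6,592.47 − $237.33 = $6,355.14
State withholding: $6,355.14 × 0.0556 = $353.35
Municipal income tax: $6,355.14 × 0.0199 = $126.47
PFL insurance: only $131,510.25 − $128,568.72 = $2,941.53 of this check is subject → $2,941.53 × 0.0027 = $7.94
Vision plan: $383.57
Health insurance premium: $301.16
Total deductions = $237.33 + $353.35 + $126.47 + $7.94 + $383.57 + $301.16 = $1,409.82
Net pay = $6,592.47 − $1,409.82 = $5,182.65

$5,182.65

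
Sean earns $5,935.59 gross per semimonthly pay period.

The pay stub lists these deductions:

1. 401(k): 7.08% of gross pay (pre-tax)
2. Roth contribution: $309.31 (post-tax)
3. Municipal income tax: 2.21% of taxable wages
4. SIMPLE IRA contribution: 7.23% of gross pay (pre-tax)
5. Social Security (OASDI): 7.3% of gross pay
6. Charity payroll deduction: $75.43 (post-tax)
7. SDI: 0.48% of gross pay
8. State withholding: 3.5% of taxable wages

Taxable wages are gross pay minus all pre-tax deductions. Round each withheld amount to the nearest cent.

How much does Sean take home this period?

$3,949.25

401(k): $5,935.59 × 0.0708 = $420.24
SIMPLE IRA contribution: $5,935.59 × 0.0723 = $429.14
Pre-tax total = $420.24 + $429.14 = $849.38
Taxable wages = $5,935.59 − $849.38 = $5,086.21
Municipal income tax: $5,086.21 × 0.0221 = $112.41
State withholding: $5,086.21 × 0.035 = $178.02
SDI: $5,935.59 × 0.0048 = $28.49
Social Security (OASDI): $5,935.59 × 0.073 = $433.30
Roth contribution: $309.31
Charity payroll deduction: $75.43
Total deductions = $420.24 + $429.14 + $112.41 + $178.02 + $28.49 + $433.30 + $309.31 + $75.43 = $1,986.34
Net pay = $5,935.59 − $1,986.34 = $3,949.25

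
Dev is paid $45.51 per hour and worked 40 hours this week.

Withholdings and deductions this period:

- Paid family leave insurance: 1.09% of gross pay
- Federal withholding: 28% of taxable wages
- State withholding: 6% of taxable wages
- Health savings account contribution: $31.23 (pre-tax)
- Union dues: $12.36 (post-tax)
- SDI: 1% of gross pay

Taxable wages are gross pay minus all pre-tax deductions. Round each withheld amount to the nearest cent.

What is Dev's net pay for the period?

$1,130.45

Gross pay: 40 × $45.51 = $1,820.40
Health savings account contribution: $31.23
Taxable wages = $1,820.40 − $31.23 = $1,789.17
Federal withholding: $1,789.17 × 0.28 = $500.97
State withholding: $1,789.17 × 0.06 = $107.35
Paid family leave insurance: $1,820.40 × 0.0109 = $19.84
SDI: $1,820.40 × 0.01 = $18.20
Union dues: $12.36
Total deductions = $31.23 + $500.97 + $107.35 + $19.84 + $18.20 + $12.36 = $689.95
Net pay = $1,820.40 − $689.95 = $1,130.45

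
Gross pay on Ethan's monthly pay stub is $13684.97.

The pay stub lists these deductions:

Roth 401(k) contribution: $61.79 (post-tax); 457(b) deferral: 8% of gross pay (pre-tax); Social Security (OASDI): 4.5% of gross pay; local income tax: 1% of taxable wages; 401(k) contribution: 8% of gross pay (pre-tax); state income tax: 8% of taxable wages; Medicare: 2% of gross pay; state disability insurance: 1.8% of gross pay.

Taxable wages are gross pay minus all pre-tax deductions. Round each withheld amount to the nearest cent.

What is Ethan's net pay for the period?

$9263.15

401(k) contribution: $13684.97 × 0.08 = $1094.80
457(b) deferral: $13684.97 × 0.08 = $1094.80
Pre-tax total = $1094.80 + $1094.80 = $2189.60
Taxable wages = $13684.97 − $2189.60 = $11495.37
Local income tax: $11495.37 × 0.01 = $114.95
State income tax: $11495.37 × 0.08 = $919.63
Social Security (OASDI): $13684.97 × 0.045 = $615.82
State disability insurance: $13684.97 × 0.018 = $246.33
Medicare: $13684.97 × 0.02 = $273.70
Roth 401(k) contribution: $61.79
Total deductions = $1094.80 + $1094.80 + $114.95 + $919.63 + $615.82 + $246.33 + $273.70 + $61.79 = $4421.82
Net pay = $13684.97 − $4421.82 = $9263.15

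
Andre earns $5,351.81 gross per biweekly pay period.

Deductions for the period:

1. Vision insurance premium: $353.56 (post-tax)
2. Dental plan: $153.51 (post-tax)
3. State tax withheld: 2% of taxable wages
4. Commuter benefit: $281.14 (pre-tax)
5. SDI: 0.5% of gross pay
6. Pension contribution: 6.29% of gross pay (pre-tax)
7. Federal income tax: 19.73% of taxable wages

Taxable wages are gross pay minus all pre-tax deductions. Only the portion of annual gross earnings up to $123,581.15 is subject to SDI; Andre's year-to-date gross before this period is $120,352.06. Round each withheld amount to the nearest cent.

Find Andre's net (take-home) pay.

$3,182.11

Pension contribution: $5,351.81 × 0.0629 = $336.63
Commuter benefit: $281.14
Pre-tax total = $336.63 + $281.14 = $617.77
Taxable wages = $5,351.81 − $617.77 = $4,734.04
State tax withheld: $4,734.04 × 0.02 = $94.68
Federal income tax: $4,734.04 × 0.1973 = $934.03
SDI: only $123,581.15 − $120,352.06 = $3,229.09 of this check is subject → $3,229.09 × 0.005 = $16.15
Dental plan: $153.51
Vision insurance premium: $353.56
Total deductions = $336.63 + $281.14 + $94.68 + $934.03 + $16.15 + $153.51 + $353.56 = $2,169.70
Net pay = $5,351.81 − $2,169.70 = $3,182.11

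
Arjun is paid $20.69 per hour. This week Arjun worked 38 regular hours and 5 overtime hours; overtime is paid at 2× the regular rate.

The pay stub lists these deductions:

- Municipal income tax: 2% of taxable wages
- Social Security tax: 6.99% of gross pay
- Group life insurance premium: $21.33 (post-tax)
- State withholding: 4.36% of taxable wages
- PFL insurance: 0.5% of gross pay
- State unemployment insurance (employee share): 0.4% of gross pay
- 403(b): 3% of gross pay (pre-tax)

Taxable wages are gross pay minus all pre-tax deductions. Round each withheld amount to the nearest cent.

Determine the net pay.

Regular pay: 38 × $20.69 = $786.22
Overtime pay: 5 × $20.69 × 2 = $206.90
Gross pay = $786.22 + $206.90 = $993.12
403(b): $993.12 × 0.03 = $29.79
Taxable wages = $993.12 − $29.79 = $963.33
State withholding: $963.33 × 0.0436 = $42.00
Municipal income tax: $963.33 × 0.02 = $19.27
State unemployment insurance (employee share): $993.12 × 0.004 = $3.97
Social Security tax: $993.12 × 0.0699 = $69.42
PFL insurance: $993.12 × 0.005 = $4.97
Group life insurance premium: $21.33
Total deductions = $29.79 + $42.00 + $19.27 + $3.97 + $69.42 + $4.97 + $21.33 = $190.75
Net pay = $993.12 − $190.75 = $802.37

$802.37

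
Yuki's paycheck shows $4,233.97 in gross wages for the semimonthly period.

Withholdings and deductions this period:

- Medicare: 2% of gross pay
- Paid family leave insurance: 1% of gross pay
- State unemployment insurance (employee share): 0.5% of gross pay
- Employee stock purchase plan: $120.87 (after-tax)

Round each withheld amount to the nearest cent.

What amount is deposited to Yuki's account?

$3,964.91

State unemployment insurance (employee share): $4,233.97 × 0.005 = $21.17
Paid family leave insurance: $4,233.97 × 0.01 = $42.34
Medicare: $4,233.97 × 0.02 = $84.68
Employee stock purchase plan: $120.87
Total deductions = $21.17 + $42.34 + $84.68 + $120.87 = $269.06
Net pay = $4,233.97 − $269.06 = $3,964.91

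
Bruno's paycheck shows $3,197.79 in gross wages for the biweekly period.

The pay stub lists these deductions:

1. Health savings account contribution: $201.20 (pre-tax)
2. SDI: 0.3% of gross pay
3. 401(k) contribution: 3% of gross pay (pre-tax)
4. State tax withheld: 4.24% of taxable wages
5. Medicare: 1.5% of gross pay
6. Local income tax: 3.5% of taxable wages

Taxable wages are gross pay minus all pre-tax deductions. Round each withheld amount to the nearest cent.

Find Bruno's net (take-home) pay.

401(k) contribution: $3,197.79 × 0.03 = $95.93
Health savings account contribution: $201.20
Pre-tax total = $95.93 + $201.20 = $297.13
Taxable wages = $3,197.79 − $297.13 = $2,900.66
Local income tax: $2,900.66 × 0.035 = $101.52
State tax withheld: $2,900.66 × 0.0424 = $122.99
SDI: $3,197.79 × 0.003 = $9.59
Medicare: $3,197.79 × 0.015 = $47.97
Total deductions = $95.93 + $201.20 + $101.52 + $122.99 + $9.59 + $47.97 = $579.20
Net pay = $3,197.79 − $579.20 = $2,618.59

$2,618.59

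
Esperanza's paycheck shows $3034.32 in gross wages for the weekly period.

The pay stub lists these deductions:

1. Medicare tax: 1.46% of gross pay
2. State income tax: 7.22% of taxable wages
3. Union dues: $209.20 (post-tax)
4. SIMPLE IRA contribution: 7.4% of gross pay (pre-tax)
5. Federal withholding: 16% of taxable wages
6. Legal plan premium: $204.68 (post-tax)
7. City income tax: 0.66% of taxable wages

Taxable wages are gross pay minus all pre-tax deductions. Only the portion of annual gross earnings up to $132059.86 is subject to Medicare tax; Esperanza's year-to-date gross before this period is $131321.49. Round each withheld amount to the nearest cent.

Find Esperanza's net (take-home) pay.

SIMPLE IRA contribution: $3034.32 × 0.074 = $224.54
Taxable wages = $3034.32 − $224.54 = $2809.78
State income tax: $2809.78 × 0.0722 = $202.87
Federal withholding: $2809.78 × 0.16 = $449.56
City income tax: $2809.78 × 0.0066 = $18.54
Medicare tax: only $132059.86 − $131321.49 = $738.37 of this check is subject → $738.37 × 0.0146 = $10.78
Legal plan premium: $204.68
Union dues: $209.20
Total deductions = $224.54 + $202.87 + $449.56 + $18.54 + $10.78 + $204.68 + $209.20 = $1320.17
Net pay = $3034.32 − $1320.17 = $1714.15

$1714.15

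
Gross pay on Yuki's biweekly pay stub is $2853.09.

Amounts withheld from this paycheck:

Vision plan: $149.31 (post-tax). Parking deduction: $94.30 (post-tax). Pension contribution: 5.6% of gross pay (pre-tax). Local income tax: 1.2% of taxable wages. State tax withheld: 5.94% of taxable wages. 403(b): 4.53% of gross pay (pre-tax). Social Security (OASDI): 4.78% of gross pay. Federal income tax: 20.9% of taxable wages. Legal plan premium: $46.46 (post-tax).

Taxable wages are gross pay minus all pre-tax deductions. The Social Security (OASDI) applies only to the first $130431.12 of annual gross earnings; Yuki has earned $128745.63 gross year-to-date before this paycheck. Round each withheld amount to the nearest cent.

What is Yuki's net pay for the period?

403(b): $2853.09 × 0.0453 = $129.24
Pension contribution: $2853.09 × 0.056 = $159.77
Pre-tax total = $129.24 + $159.77 = $289.01
Taxable wages = $2853.09 − $289.01 = $2564.08
Local income tax: $2564.08 × 0.012 = $30.77
State tax withheld: $2564.08 × 0.0594 = $152.31
Federal income tax: $2564.08 × 0.209 = $535.89
Social Security (OASDI): only $130431.12 − $128745.63 = $1685.49 of this check is subject → $1685.49 × 0.0478 = $80.57
Legal plan premium: $46.46
Parking deduction: $94.30
Vision plan: $149.31
Total deductions = $129.24 + $159.77 + $30.77 + $152.31 + $535.89 + $80.57 + $46.46 + $94.30 + $149.31 = $1378.62
Net pay = $2853.09 − $1378.62 = $1474.47

$1474.47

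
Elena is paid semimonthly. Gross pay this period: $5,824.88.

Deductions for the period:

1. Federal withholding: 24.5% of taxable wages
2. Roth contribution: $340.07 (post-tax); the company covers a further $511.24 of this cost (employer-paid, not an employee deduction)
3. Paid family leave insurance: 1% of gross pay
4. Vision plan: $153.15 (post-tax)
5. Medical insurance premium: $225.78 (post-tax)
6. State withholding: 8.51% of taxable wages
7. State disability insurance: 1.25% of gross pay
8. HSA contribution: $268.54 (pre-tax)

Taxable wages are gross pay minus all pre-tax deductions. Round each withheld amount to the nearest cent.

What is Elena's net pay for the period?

HSA contribution: $268.54
Taxable wages = $5,824.88 − $268.54 = $5,556.34
State withholding: $5,556.34 × 0.0851 = $472.84
Federal withholding: $5,556.34 × 0.245 = $1,361.30
Paid family leave insurance: $5,824.88 × 0.01 = $58.25
State disability insurance: $5,824.88 × 0.0125 = $72.81
Roth contribution: $340.07
Medical insurance premium: $225.78
Vision plan: $153.15
(Employer's $511.24 toward Roth contribution is not withheld from the employee.)
Total deductions = $268.54 + $472.84 + $1,361.30 + $58.25 + $72.81 + $340.07 + $225.78 + $153.15 = $2,952.74
Net pay = $5,824.88 − $2,952.74 = $2,872.14

$2,872.14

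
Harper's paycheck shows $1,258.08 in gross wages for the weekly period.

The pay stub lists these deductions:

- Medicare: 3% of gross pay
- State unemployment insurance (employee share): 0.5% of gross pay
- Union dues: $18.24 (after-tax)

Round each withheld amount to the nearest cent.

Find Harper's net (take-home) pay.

$1,195.81

Medicare: $1,258.08 × 0.03 = $37.74
State unemployment insurance (employee share): $1,258.08 × 0.005 = $6.29
Union dues: $18.24
Total deductions = $37.74 + $6.29 + $18.24 = $62.27
Net pay = $1,258.08 − $62.27 = $1,195.81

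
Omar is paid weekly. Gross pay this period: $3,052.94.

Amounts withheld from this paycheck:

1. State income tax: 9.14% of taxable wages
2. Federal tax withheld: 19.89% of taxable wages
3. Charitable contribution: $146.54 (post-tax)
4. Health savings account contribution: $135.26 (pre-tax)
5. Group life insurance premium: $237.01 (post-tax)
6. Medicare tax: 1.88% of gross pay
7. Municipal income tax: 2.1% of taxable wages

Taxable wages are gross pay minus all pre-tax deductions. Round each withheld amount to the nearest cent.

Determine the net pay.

Health savings account contribution: $135.26
Taxable wages = $3,052.94 − $135.26 = $2,917.68
Municipal income tax: $2,917.68 × 0.021 = $61.27
Federal tax withheld: $2,917.68 × 0.1989 = $580.33
State income tax: $2,917.68 × 0.0914 = $266.68
Medicare tax: $3,052.94 × 0.0188 = $57.40
Group life insurance premium: $237.01
Charitable contribution: $146.54
Total deductions = $135.26 + $61.27 + $580.33 + $266.68 + $57.40 + $237.01 + $146.54 = $1,484.49
Net pay = $3,052.94 − $1,484.49 = $1,568.45

$1,568.45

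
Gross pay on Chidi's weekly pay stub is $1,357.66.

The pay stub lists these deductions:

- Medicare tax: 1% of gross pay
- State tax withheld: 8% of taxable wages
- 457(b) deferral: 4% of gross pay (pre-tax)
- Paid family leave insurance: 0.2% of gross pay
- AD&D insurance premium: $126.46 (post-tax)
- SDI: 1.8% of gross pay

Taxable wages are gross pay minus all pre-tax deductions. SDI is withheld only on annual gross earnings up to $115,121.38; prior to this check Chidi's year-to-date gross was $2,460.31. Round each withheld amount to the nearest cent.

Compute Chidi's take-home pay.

$1,031.88

457(b) deferral: $1,357.66 × 0.04 = $54.31
Taxable wages = $1,357.66 − $54.31 = $1,303.35
State tax withheld: $1,303.35 × 0.08 = $104.27
Medicare tax: $1,357.66 × 0.01 = $13.58
SDI: cap not yet reached, full $1,357.66 is subject → $1,357.66 × 0.018 = $24.44
Paid family leave insurance: $1,357.66 × 0.002 = $2.72
AD&D insurance premium: $126.46
Total deductions = $54.31 + $104.27 + $13.58 + $24.44 + $2.72 + $126.46 = $325.78
Net pay = $1,357.66 − $325.78 = $1,031.88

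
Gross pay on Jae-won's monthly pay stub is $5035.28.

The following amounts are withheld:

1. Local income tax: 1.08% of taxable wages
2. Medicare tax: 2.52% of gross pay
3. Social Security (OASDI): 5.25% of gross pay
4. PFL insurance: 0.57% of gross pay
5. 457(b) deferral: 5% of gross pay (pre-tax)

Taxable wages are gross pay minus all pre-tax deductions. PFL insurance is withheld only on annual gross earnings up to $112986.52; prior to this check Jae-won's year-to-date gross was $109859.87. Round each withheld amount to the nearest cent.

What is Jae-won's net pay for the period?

457(b) deferral: $5035.28 × 0.05 = $251.76
Taxable wages = $5035.28 − $251.76 = $4783.52
Local income tax: $4783.52 × 0.0108 = $51.66
PFL insurance: only $112986.52 − $109859.87 = $3126.65 of this check is subject → $3126.65 × 0.0057 = $17.82
Social Security (OASDI): $5035.28 × 0.0525 = $264.35
Medicare tax: $5035.28 × 0.0252 = $126.89
Total deductions = $251.76 + $51.66 + $17.82 + $264.35 + $126.89 = $712.48
Net pay = $5035.28 − $712.48 = $4322.80

$4322.80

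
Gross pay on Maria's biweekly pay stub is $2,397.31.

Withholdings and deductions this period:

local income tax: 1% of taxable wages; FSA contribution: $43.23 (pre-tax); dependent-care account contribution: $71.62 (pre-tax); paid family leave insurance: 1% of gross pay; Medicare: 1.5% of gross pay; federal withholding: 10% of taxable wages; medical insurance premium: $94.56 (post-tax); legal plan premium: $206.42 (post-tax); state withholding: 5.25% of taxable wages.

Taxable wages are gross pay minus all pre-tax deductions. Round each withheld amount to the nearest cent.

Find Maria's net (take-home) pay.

$1,550.65

Dependent-care account contribution: $71.62
FSA contribution: $43.23
Pre-tax total = $71.62 + $43.23 = $114.85
Taxable wages = $2,397.31 − $114.85 = $2,282.46
Federal withholding: $2,282.46 × 0.1 = $228.25
State withholding: $2,282.46 × 0.0525 = $119.83
Local income tax: $2,282.46 × 0.01 = $22.82
Medicare: $2,397.31 × 0.015 = $35.96
Paid family leave insurance: $2,397.31 × 0.01 = $23.97
Legal plan premium: $206.42
Medical insurance premium: $94.56
Total deductions = $71.62 + $43.23 + $228.25 + $119.83 + $22.82 + $35.96 + $23.97 + $206.42 + $94.56 = $846.66
Net pay = $2,397.31 − $846.66 = $1,550.65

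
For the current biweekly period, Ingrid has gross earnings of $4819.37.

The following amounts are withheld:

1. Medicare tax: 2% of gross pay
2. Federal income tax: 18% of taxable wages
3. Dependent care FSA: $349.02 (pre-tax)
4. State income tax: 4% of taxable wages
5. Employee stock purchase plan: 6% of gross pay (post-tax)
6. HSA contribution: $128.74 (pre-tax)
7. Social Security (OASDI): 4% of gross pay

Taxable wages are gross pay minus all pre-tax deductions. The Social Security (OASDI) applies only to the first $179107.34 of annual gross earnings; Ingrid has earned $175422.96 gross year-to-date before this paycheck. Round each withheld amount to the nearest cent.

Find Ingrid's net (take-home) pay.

$2853.53

Dependent care FSA: $349.02
HSA contribution: $128.74
Pre-tax total = $349.02 + $128.74 = $477.76
Taxable wages = $4819.37 − $477.76 = $4341.61
State income tax: $4341.61 × 0.04 = $173.66
Federal income tax: $4341.61 × 0.18 = $781.49
Social Security (OASDI): only $179107.34 − $175422.96 = $3684.38 of this check is subject → $3684.38 × 0.04 = $147.38
Medicare tax: $4819.37 × 0.02 = $96.39
Employee stock purchase plan: $4819.37 × 0.06 = $289.16
Total deductions = $349.02 + $128.74 + $173.66 + $781.49 + $147.38 + $96.39 + $289.16 = $1965.84
Net pay = $4819.37 − $1965.84 = $2853.53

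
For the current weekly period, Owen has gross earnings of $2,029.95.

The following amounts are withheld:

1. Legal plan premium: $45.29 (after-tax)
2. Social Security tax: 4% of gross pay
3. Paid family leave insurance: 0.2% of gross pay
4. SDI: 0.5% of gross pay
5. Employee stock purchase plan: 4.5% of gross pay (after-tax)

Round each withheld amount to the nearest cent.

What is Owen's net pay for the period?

$1,797.90

Paid family leave insurance: $2,029.95 × 0.002 = $4.06
Social Security tax: $2,029.95 × 0.04 = $81.20
SDI: $2,029.95 × 0.005 = $10.15
Legal plan premium: $45.29
Employee stock purchase plan: $2,029.95 × 0.045 = $91.35
Total deductions = $4.06 + $81.20 + $10.15 + $45.29 + $91.35 = $232.05
Net pay = $2,029.95 − $232.05 = $1,797.90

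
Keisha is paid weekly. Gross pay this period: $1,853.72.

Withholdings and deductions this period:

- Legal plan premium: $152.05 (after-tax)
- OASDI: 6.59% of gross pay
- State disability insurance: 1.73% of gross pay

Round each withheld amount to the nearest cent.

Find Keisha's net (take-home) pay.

OASDI: $1,853.72 × 0.0659 = $122.16
State disability insurance: $1,853.72 × 0.0173 = $32.07
Legal plan premium: $152.05
Total deductions = $122.16 + $32.07 + $152.05 = $306.28
Net pay = $1,853.72 − $306.28 = $1,547.44

$1,547.44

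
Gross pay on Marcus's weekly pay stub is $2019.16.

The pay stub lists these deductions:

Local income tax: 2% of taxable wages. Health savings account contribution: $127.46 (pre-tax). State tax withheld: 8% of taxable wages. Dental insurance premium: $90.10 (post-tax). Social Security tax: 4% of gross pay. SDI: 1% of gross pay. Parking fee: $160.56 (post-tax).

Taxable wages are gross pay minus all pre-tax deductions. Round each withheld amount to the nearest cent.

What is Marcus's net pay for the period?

Health savings account contribution: $127.46
Taxable wages = $2019.16 − $127.46 = $1891.70
State tax withheld: $1891.70 × 0.08 = $151.34
Local income tax: $1891.70 × 0.02 = $37.83
SDI: $2019.16 × 0.01 = $20.19
Social Security tax: $2019.16 × 0.04 = $80.77
Dental insurance premium: $90.10
Parking fee: $160.56
Total deductions = $127.46 + $151.34 + $37.83 + $20.19 + $80.77 + $90.10 + $160.56 = $668.25
Net pay = $2019.16 − $668.25 = $1350.91

$1350.91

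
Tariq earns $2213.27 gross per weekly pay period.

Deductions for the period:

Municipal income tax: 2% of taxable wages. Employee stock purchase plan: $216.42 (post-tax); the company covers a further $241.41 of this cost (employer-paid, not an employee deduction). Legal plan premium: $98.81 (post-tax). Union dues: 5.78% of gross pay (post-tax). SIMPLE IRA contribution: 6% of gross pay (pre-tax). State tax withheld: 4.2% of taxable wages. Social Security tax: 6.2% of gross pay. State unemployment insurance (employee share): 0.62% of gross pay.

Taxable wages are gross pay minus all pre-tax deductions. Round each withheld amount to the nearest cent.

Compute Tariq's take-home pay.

$1357.38

SIMPLE IRA contribution: $2213.27 × 0.06 = $132.80
Taxable wages = $2213.27 − $132.80 = $2080.47
Municipal income tax: $2080.47 × 0.02 = $41.61
State tax withheld: $2080.47 × 0.042 = $87.38
State unemployment insurance (employee share): $2213.27 × 0.0062 = $13.72
Social Security tax: $2213.27 × 0.062 = $137.22
Employee stock purchase plan: $216.42
Union dues: $2213.27 × 0.0578 = $127.93
Legal plan premium: $98.81
(Employer's $241.41 toward employee stock purchase plan is not withheld from the employee.)
Total deductions = $132.80 + $41.61 + $87.38 + $13.72 + $137.22 + $216.42 + $127.93 + $98.81 = $855.89
Net pay = $2213.27 − $855.89 = $1357.38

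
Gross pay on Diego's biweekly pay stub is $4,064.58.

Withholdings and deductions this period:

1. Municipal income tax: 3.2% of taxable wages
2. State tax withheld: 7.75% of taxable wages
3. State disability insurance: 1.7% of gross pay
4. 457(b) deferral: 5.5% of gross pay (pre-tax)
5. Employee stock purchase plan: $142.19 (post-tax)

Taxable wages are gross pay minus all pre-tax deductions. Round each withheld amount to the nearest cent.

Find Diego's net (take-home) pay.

$3,209.15

457(b) deferral: $4,064.58 × 0.055 = $223.55
Taxable wages = $4,064.58 − $223.55 = $3,841.03
State tax withheld: $3,841.03 × 0.0775 = $297.68
Municipal income tax: $3,841.03 × 0.032 = $122.91
State disability insurance: $4,064.58 × 0.017 = $69.10
Employee stock purchase plan: $142.19
Total deductions = $223.55 + $297.68 + $122.91 + $69.10 + $142.19 = $855.43
Net pay = $4,064.58 − $855.43 = $3,209.15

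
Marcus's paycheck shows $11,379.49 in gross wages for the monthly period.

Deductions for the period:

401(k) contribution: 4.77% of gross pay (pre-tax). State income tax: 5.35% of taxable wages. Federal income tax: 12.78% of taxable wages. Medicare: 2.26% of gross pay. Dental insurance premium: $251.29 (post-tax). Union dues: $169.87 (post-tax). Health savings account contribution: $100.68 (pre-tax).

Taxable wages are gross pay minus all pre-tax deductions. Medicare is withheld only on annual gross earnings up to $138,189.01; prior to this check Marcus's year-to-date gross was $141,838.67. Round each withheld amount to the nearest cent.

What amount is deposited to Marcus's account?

$8,368.41

401(k) contribution: $11,379.49 × 0.0477 = $542.80
Health savings account contribution: $100.68
Pre-tax total = $542.80 + $100.68 = $643.48
Taxable wages = $11,379.49 − $643.48 = $10,736.01
Federal income tax: $10,736.01 × 0.1278 = $1,372.06
State income tax: $10,736.01 × 0.0535 = $574.38
Medicare: annual cap $138,189.01 already reached (YTD $141,838.67), so $0.00
Union dues: $169.87
Dental insurance premium: $251.29
Total deductions = $542.80 + $100.68 + $1,372.06 + $574.38 + $0.00 + $169.87 + $251.29 = $3,011.08
Net pay = $11,379.49 − $3,011.08 = $8,368.41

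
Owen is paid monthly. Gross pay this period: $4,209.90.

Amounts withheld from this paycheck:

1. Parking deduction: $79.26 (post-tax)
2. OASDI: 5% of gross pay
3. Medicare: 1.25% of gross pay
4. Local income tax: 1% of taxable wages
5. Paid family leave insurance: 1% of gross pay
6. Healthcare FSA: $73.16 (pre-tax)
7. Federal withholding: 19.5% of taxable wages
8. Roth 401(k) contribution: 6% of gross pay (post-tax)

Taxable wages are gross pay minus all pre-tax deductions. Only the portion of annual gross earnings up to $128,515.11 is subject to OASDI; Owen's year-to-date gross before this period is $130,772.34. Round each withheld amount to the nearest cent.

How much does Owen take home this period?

$2,862.14

Healthcare FSA: $73.16
Taxable wages = $4,209.90 − $73.16 = $4,136.74
Federal withholding: $4,136.74 × 0.195 = $806.66
Local income tax: $4,136.74 × 0.01 = $41.37
Paid family leave insurance: $4,209.90 × 0.01 = $42.10
Medicare: $4,209.90 × 0.0125 = $52.62
OASDI: annual cap $128,515.11 already reached (YTD $130,772.34), so $0.00
Parking deduction: $79.26
Roth 401(k) contribution: $4,209.90 × 0.06 = $252.59
Total deductions = $73.16 + $806.66 + $41.37 + $42.10 + $52.62 + $0.00 + $79.26 + $252.59 = $1,347.76
Net pay = $4,209.90 − $1,347.76 = $2,862.14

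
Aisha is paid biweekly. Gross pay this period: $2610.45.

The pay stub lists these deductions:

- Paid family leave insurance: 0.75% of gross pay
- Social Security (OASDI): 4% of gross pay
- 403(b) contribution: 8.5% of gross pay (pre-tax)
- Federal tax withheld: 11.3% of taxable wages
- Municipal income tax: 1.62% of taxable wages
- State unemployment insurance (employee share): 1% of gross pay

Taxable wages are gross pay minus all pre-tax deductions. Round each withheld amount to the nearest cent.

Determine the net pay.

403(b) contribution: $2610.45 × 0.085 = $221.89
Taxable wages = $2610.45 − $221.89 = $2388.56
Municipal income tax: $2388.56 × 0.0162 = $38.69
Federal tax withheld: $2388.56 × 0.113 = $269.91
Social Security (OASDI): $2610.45 × 0.04 = $104.42
State unemployment insurance (employee share): $2610.45 × 0.01 = $26.10
Paid family leave insurance: $2610.45 × 0.0075 = $19.58
Total deductions = $221.89 + $38.69 + $269.91 + $104.42 + $26.10 + $19.58 = $680.59
Net pay = $2610.45 − $680.59 = $1929.86

$1929.86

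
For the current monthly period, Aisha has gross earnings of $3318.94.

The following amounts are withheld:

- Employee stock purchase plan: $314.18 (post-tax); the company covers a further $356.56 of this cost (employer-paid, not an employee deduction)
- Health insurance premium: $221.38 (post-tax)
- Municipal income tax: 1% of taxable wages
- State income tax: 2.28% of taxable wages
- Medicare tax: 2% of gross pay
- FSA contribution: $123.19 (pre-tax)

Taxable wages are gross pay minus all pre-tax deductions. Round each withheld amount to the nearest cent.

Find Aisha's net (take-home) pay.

$2488.99

FSA contribution: $123.19
Taxable wages = $3318.94 − $123.19 = $3195.75
State income tax: $3195.75 × 0.0228 = $72.86
Municipal income tax: $3195.75 × 0.01 = $31.96
Medicare tax: $3318.94 × 0.02 = $66.38
Health insurance premium: $221.38
Employee stock purchase plan: $314.18
(Employer's $356.56 toward employee stock purchase plan is not withheld from the employee.)
Total deductions = $123.19 + $72.86 + $31.96 + $66.38 + $221.38 + $314.18 = $829.95
Net pay = $3318.94 − $829.95 = $2488.99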